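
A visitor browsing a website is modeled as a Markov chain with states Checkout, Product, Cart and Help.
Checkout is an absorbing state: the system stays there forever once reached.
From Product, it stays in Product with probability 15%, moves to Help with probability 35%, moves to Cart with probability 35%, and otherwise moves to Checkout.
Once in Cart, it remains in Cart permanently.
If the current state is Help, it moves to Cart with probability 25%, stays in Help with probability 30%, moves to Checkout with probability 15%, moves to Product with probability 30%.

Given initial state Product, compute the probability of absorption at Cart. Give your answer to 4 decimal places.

0.6786

Let h(s) be the probability of absorption at Cart starting from transient state s. Then h(Cart) = 1 and h(Checkout) = 0. By first-step analysis:
h(Product) = 0.15·0 + 0.15·h(Product) + 0.35·1 + 0.35·h(Help)
h(Help) = 0.15·0 + 0.3·h(Product) + 0.25·1 + 0.3·h(Help)
Solving: h(Product) = 0.6786, h(Help) = 0.6480.
Starting from Product, the probability is 0.6786.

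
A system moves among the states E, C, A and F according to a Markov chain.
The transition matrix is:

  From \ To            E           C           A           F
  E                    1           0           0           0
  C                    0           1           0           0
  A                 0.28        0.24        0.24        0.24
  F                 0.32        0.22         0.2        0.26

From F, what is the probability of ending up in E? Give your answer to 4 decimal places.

0.5816

Let h(s) be the probability of absorption at E starting from transient state s. Then h(E) = 1 and h(C) = 0. By first-step analysis:
h(A) = 0.28·1 + 0.24·0 + 0.24·h(A) + 0.24·h(F)
h(F) = 0.32·1 + 0.22·0 + 0.2·h(A) + 0.26·h(F)
Solving: h(A) = 0.5521, h(F) = 0.5816.
Starting from F, the probability is 0.5816.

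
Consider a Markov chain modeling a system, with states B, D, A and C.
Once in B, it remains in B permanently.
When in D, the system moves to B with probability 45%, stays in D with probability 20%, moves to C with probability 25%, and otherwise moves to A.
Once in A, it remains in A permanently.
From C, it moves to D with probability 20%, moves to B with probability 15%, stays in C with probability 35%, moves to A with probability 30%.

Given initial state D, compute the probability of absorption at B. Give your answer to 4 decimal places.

0.7021

Let h(s) be the probability of absorption at B starting from transient state s. Then h(B) = 1 and h(A) = 0. By first-step analysis:
h(D) = 0.45·1 + 0.2·h(D) + 0.1·0 + 0.25·h(C)
h(C) = 0.15·1 + 0.2·h(D) + 0.3·0 + 0.35·h(C)
Solving: h(D) = 0.7021, h(C) = 0.4468.
Starting from D, the probability is 0.7021.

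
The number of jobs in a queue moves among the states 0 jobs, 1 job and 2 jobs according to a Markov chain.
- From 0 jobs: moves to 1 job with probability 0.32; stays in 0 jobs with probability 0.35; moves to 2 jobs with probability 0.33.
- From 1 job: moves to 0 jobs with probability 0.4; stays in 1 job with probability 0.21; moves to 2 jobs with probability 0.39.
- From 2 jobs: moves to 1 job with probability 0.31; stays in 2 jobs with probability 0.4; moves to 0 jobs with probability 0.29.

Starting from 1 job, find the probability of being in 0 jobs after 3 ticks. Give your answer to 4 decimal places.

Propagate the distribution vector 3 ticks from 1 job.
After 0 ticks: (0.0000, 1.0000, 0.0000)
After 1 tick: (0.4000, 0.2100, 0.3900)
After 2 ticks: (0.3371, 0.2930, 0.3699)
After 3 ticks: (0.3425, 0.2841, 0.3735)
P(in 0 jobs after 3 ticks) = 0.3425

0.3425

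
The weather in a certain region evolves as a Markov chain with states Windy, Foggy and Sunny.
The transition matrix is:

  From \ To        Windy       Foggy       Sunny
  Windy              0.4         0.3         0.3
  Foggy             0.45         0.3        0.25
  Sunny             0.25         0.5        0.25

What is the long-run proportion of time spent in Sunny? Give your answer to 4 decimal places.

Let the stationary distribution be π with π = πP and π_1 + π_2 + π_3 = 1.
π_1 = 0.4·π_1 + 0.45·π_2 + 0.25·π_3
π_2 = 0.3·π_1 + 0.3·π_2 + 0.5·π_3
Solving with the normalization constraint gives π = (0.3774, 0.3538, 0.2689).
So the stationary probability of Sunny is 0.2689.

0.2689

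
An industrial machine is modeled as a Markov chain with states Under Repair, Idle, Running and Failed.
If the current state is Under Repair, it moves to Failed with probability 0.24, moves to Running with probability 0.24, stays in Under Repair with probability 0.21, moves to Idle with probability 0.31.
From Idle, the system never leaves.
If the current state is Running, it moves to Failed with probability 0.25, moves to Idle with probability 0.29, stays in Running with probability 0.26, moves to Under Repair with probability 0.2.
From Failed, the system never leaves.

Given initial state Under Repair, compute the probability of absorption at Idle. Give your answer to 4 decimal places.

0.5572

Let h(s) be the probability of absorption at Idle starting from transient state s. Then h(Idle) = 1 and h(Failed) = 0. By first-step analysis:
h(Under Repair) = 0.21·h(Under Repair) + 0.31·1 + 0.24·h(Running) + 0.24·0
h(Running) = 0.2·h(Under Repair) + 0.29·1 + 0.26·h(Running) + 0.25·0
Solving: h(Under Repair) = 0.5572, h(Running) = 0.5425.
Starting from Under Repair, the probability is 0.5572.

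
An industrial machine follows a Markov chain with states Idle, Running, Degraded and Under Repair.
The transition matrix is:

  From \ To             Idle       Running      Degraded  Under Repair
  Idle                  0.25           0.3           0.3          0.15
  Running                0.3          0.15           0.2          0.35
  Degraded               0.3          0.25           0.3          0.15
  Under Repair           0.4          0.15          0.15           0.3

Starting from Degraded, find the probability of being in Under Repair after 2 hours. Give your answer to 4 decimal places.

Propagate the distribution vector 2 hours from Degraded.
After 0 hours: (0.0000, 0.0000, 1.0000, 0.0000)
After 1 hour: (0.3000, 0.2500, 0.3000, 0.1500)
After 2 hours: (0.3000, 0.2250, 0.2525, 0.2225)
P(in Under Repair after 2 hours) = 0.2225

0.2225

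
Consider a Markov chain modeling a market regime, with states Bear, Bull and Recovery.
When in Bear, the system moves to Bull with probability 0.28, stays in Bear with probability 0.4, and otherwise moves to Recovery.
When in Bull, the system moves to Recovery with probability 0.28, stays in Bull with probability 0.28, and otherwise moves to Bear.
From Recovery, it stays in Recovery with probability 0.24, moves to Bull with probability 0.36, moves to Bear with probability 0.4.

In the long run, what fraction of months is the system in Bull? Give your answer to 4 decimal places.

Let the stationary distribution be π with π = πP and π_1 + π_2 + π_3 = 1.
π_1 = 0.4·π_1 + 0.44·π_2 + 0.4·π_3
π_2 = 0.28·π_1 + 0.28·π_2 + 0.36·π_3
Solving with the normalization constraint gives π = (0.4121, 0.3028, 0.2851).
So the stationary probability of Bull is 0.3028.

0.3028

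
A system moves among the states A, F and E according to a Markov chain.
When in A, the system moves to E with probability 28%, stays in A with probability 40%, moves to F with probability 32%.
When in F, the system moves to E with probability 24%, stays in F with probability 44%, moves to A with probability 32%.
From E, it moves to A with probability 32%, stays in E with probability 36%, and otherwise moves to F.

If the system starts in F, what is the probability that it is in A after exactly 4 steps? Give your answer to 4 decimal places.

0.3478

Propagate the distribution vector 4 steps from F.
After 0 steps: (0.0000, 1.0000, 0.0000)
After 1 step: (0.3200, 0.4400, 0.2400)
After 2 steps: (0.3456, 0.3728, 0.2816)
After 3 steps: (0.3476, 0.3647, 0.2876)
After 4 steps: (0.3478, 0.3638, 0.2884)
P(in A after 4 steps) = 0.3478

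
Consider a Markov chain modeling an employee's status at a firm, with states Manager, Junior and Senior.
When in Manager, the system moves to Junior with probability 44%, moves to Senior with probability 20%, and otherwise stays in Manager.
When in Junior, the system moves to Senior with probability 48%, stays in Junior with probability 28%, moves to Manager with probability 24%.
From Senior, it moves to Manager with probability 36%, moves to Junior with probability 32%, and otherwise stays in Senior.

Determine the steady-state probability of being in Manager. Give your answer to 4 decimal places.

Let the stationary distribution be π with π = πP and π_1 + π_2 + π_3 = 1.
π_1 = 0.36·π_1 + 0.24·π_2 + 0.36·π_3
π_2 = 0.44·π_1 + 0.28·π_2 + 0.32·π_3
Solving with the normalization constraint gives π = (0.3187, 0.3445, 0.3369).
So the stationary probability of Manager is 0.3187.

0.3187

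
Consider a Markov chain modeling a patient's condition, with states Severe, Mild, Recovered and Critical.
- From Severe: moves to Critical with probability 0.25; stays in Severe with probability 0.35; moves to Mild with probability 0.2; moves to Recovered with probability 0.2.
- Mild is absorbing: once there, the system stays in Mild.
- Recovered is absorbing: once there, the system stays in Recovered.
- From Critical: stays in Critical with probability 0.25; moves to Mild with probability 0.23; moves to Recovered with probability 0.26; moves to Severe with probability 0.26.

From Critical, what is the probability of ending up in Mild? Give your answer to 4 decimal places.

0.4769

Let h(s) be the probability of absorption at Mild starting from transient state s. Then h(Mild) = 1 and h(Recovered) = 0. By first-step analysis:
h(Severe) = 0.35·h(Severe) + 0.2·1 + 0.2·0 + 0.25·h(Critical)
h(Critical) = 0.26·h(Severe) + 0.23·1 + 0.26·0 + 0.25·h(Critical)
Solving: h(Severe) = 0.4911, h(Critical) = 0.4769.
Starting from Critical, the probability is 0.4769.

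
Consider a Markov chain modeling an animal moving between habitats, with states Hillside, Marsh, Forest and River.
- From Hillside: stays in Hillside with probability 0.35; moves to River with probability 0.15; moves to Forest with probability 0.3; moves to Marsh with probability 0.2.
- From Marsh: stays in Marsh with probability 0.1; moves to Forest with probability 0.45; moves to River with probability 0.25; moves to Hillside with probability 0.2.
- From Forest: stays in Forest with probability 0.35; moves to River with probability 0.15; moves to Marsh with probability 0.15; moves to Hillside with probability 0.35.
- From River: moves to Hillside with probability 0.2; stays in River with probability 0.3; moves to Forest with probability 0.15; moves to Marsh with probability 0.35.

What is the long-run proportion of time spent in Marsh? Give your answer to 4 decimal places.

Let the stationary distribution be π with π = πP and π_1 + π_2 + π_3 + π_4 = 1.
π_1 = 0.35·π_1 + 0.2·π_2 + 0.35·π_3 + 0.2·π_4
π_2 = 0.2·π_1 + 0.1·π_2 + 0.15·π_3 + 0.35·π_4
π_3 = 0.3·π_1 + 0.45·π_2 + 0.35·π_3 + 0.15·π_4
Solving with the normalization constraint gives π = (0.2909, 0.1947, 0.3150, 0.1994).
So the stationary probability of Marsh is 0.1947.

0.1947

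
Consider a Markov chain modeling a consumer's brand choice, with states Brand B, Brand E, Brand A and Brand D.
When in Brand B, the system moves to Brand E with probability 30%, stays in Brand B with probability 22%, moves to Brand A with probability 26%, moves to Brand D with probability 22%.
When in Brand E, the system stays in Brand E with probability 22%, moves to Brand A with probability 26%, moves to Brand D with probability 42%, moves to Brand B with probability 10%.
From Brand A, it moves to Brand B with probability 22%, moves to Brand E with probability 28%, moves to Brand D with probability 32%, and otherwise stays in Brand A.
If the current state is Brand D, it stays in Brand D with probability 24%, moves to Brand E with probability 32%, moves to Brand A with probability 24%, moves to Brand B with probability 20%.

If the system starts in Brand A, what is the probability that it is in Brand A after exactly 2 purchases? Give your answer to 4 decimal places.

Propagate the distribution vector 2 purchases from Brand A.
After 0 purchases: (0.0000, 0.0000, 1.0000, 0.0000)
After 1 purchase: (0.2200, 0.2800, 0.1800, 0.3200)
After 2 purchases: (0.1800, 0.2804, 0.2392, 0.3004)
P(in Brand A after 2 purchases) = 0.2392

0.2392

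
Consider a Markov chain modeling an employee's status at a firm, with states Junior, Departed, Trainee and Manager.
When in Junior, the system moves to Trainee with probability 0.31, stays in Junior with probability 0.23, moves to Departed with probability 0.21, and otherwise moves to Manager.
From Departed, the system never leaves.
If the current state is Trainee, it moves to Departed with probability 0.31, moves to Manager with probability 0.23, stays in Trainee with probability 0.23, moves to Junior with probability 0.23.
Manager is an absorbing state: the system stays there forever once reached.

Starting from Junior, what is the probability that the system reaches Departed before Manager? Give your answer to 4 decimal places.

0.4942

Let h(s) be the probability of absorption at Departed starting from transient state s. Then h(Departed) = 1 and h(Manager) = 0. By first-step analysis:
h(Junior) = 0.23·h(Junior) + 0.21·1 + 0.31·h(Trainee) + 0.25·0
h(Trainee) = 0.23·h(Junior) + 0.31·1 + 0.23·h(Trainee) + 0.23·0
Solving: h(Junior) = 0.4942, h(Trainee) = 0.5502.
Starting from Junior, the probability is 0.4942.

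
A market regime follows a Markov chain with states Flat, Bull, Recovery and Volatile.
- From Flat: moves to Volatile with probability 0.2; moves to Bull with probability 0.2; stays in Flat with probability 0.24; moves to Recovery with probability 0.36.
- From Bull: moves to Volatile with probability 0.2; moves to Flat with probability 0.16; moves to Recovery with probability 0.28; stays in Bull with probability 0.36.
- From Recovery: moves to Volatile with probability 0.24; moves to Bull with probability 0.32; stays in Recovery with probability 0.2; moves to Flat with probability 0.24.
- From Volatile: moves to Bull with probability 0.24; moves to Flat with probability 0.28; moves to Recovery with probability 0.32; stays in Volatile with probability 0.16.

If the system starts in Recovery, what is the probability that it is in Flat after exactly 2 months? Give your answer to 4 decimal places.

Propagate the distribution vector 2 months from Recovery.
After 0 months: (0.0000, 0.0000, 1.0000, 0.0000)
After 1 month: (0.2400, 0.3200, 0.2000, 0.2400)
After 2 months: (0.2240, 0.2848, 0.2928, 0.1984)
P(in Flat after 2 months) = 0.2240

0.2240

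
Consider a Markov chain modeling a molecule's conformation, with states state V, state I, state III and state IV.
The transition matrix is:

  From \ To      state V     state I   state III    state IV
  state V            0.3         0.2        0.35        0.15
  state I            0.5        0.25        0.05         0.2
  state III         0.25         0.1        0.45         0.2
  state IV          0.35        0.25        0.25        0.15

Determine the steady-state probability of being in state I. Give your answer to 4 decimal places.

Let the stationary distribution be π with π = πP and π_1 + π_2 + π_3 + π_4 = 1.
π_1 = 0.3·π_1 + 0.5·π_2 + 0.25·π_3 + 0.35·π_4
π_2 = 0.2·π_1 + 0.25·π_2 + 0.1·π_3 + 0.25·π_4
π_3 = 0.35·π_1 + 0.05·π_2 + 0.45·π_3 + 0.25·π_4
Solving with the normalization constraint gives π = (0.3309, 0.1874, 0.3070, 0.1747).
So the stationary probability of state I is 0.1874.

0.1874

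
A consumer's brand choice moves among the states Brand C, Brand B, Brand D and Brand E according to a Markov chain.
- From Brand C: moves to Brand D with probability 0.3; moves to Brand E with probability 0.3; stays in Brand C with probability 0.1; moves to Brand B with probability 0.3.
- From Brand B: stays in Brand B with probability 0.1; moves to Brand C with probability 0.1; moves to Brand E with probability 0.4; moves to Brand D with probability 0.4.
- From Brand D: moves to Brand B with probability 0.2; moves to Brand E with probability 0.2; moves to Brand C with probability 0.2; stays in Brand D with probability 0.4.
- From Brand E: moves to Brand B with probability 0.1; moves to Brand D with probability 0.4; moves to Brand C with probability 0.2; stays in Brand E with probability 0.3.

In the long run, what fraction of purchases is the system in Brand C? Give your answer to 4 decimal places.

Let the stationary distribution be π with π = πP and π_1 + π_2 + π_3 + π_4 = 1.
π_1 = 0.1·π_1 + 0.1·π_2 + 0.2·π_3 + 0.2·π_4
π_2 = 0.3·π_1 + 0.1·π_2 + 0.2·π_3 + 0.1·π_4
π_3 = 0.3·π_1 + 0.4·π_2 + 0.4·π_3 + 0.4·π_4
Solving with the normalization constraint gives π = (0.1662, 0.1716, 0.3834, 0.2788).
So the stationary probability of Brand C is 0.1662.

0.1662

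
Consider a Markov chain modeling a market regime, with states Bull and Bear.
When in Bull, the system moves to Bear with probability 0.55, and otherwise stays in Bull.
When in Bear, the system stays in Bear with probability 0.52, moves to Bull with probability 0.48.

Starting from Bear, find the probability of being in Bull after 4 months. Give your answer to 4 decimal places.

0.4660

Propagate the distribution vector 4 months from Bear.
After 0 months: (0.0000, 1.0000)
After 1 month: (0.4800, 0.5200)
After 2 months: (0.4656, 0.5344)
After 3 months: (0.4660, 0.5340)
After 4 months: (0.4660, 0.5340)
P(in Bull after 4 months) = 0.4660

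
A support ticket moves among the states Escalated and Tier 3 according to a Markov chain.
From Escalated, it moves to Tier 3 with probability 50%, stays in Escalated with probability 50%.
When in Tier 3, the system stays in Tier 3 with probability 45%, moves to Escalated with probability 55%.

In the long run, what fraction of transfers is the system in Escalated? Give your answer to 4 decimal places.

Let the stationary distribution be π with π = πP and π_1 + π_2 = 1.
π_1 = 0.5·π_1 + 0.55·π_2
Solving with the normalization constraint gives π = (0.5238, 0.4762).
So the stationary probability of Escalated is 0.5238.

0.5238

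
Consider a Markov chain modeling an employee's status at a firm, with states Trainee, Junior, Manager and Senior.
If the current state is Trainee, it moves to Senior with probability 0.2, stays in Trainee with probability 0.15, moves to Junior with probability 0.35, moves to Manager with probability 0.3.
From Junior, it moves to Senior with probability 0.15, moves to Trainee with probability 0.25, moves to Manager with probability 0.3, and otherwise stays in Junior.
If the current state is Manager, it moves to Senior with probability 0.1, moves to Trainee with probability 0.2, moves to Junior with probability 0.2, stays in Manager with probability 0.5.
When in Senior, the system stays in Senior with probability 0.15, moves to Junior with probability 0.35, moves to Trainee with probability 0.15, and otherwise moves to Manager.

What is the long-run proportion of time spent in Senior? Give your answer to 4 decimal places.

Let the stationary distribution be π with π = πP and π_1 + π_2 + π_3 + π_4 = 1.
π_1 = 0.15·π_1 + 0.25·π_2 + 0.2·π_3 + 0.15·π_4
π_2 = 0.35·π_1 + 0.3·π_2 + 0.2·π_3 + 0.35·π_4
π_3 = 0.3·π_1 + 0.3·π_2 + 0.5·π_3 + 0.35·π_4
Solving with the normalization constraint gives π = (0.1970, 0.2785, 0.3838, 0.1407).
So the stationary probability of Senior is 0.1407.

0.1407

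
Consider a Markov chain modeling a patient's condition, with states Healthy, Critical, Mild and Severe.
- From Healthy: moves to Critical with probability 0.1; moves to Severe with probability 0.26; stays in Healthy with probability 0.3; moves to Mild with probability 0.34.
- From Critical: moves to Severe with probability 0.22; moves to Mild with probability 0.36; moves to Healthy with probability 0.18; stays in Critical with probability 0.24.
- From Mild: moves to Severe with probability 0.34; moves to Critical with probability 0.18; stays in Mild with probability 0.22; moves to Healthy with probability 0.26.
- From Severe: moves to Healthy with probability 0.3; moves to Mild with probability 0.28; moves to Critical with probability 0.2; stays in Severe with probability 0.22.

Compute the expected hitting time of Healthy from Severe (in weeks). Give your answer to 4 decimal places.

3.7804

Let t(s) be the expected number of weeks to first reach Healthy from state s, with t(Healthy) = 0. Conditioning on the first week:
t(Critical) = 1 + 0.24·t(Critical) + 0.36·t(Mild) + 0.22·t(Severe)
t(Mild) = 1 + 0.18·t(Critical) + 0.22·t(Mild) + 0.34·t(Severe)
t(Severe) = 1 + 0.2·t(Critical) + 0.28·t(Mild) + 0.22·t(Severe)
Solving: t(Critical) = 4.2641, t(Mild) = 3.9139, t(Severe) = 3.7804.
Expected weeks from Severe to Healthy: 3.7804.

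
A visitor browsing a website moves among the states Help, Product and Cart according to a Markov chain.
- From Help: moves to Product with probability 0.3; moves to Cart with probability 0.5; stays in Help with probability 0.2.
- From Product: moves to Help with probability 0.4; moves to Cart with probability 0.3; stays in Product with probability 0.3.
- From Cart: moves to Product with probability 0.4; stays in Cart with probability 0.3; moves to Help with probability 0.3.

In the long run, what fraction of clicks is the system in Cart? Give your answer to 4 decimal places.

Let the stationary distribution be π with π = πP and π_1 + π_2 + π_3 = 1.
π_1 = 0.2·π_1 + 0.4·π_2 + 0.3·π_3
π_2 = 0.3·π_1 + 0.3·π_2 + 0.4·π_3
Solving with the normalization constraint gives π = (0.3033, 0.3361, 0.3607).
So the stationary probability of Cart is 0.3607.

0.3607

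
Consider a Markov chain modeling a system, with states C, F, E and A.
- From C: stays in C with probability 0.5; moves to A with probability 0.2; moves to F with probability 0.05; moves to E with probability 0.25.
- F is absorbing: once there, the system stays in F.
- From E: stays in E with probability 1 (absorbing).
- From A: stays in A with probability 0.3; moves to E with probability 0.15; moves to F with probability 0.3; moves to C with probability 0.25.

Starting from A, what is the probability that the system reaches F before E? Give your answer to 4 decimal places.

Let h(s) be the probability of absorption at F starting from transient state s. Then h(F) = 1 and h(E) = 0. By first-step analysis:
h(C) = 0.5·h(C) + 0.05·1 + 0.25·0 + 0.2·h(A)
h(A) = 0.25·h(C) + 0.3·1 + 0.15·0 + 0.3·h(A)
Solving: h(C) = 0.3167, h(A) = 0.5417.
Starting from A, the probability is 0.5417.

0.5417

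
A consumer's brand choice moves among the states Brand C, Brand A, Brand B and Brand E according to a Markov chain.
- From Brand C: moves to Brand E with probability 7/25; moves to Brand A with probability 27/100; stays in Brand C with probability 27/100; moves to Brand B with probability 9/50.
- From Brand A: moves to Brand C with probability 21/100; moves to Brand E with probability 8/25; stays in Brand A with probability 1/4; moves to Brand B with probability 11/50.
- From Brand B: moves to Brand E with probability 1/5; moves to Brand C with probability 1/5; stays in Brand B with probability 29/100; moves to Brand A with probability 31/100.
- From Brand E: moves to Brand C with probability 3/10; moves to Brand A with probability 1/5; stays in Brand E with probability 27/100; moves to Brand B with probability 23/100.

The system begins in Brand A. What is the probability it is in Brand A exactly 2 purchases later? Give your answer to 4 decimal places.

0.2514

Propagate the distribution vector 2 purchases from Brand A.
After 0 purchases: (0.0000, 1.0000, 0.0000, 0.0000)
After 1 purchase: (0.2100, 0.2500, 0.2200, 0.3200)
After 2 purchases: (0.2492, 0.2514, 0.2302, 0.2692)
P(in Brand A after 2 purchases) = 0.2514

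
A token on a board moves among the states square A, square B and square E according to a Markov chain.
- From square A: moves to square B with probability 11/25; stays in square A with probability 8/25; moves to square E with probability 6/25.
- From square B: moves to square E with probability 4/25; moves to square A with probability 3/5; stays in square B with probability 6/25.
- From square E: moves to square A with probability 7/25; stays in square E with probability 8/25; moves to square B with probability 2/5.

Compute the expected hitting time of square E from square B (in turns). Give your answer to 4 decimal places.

5.0633

Let t(s) be the expected number of turns to first reach square E from state s, with t(square E) = 0. Conditioning on the first turn:
t(square A) = 1 + 0.32·t(square A) + 0.44·t(square B)
t(square B) = 1 + 0.6·t(square A) + 0.24·t(square B)
Solving: t(square A) = 4.7468, t(square B) = 5.0633.
Expected turns from square B to square E: 5.0633.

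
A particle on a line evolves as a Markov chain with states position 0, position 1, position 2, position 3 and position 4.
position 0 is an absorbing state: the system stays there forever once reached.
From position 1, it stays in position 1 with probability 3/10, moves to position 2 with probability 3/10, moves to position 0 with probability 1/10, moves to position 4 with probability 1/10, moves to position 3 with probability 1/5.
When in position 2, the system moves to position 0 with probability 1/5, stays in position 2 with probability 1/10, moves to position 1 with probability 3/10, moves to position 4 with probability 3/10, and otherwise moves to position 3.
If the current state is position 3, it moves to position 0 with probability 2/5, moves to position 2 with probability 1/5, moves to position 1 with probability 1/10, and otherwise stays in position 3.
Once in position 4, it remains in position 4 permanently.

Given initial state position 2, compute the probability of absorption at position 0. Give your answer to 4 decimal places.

0.5076

Let h(s) be the probability of absorption at position 0 starting from transient state s. Then h(position 0) = 1 and h(position 4) = 0. By first-step analysis:
h(position 1) = 0.1·1 + 0.3·h(position 1) + 0.3·h(position 2) + 0.2·h(position 3) + 0.1·0
h(position 2) = 0.2·1 + 0.3·h(position 1) + 0.1·h(position 2) + 0.1·h(position 3) + 0.3·0
h(position 3) = 0.4·1 + 0.1·h(position 1) + 0.2·h(position 2) + 0.3·h(position 3)
Solving: h(position 1) = 0.5891, h(position 2) = 0.5076, h(position 3) = 0.8006.
Starting from position 2, the probability is 0.5076.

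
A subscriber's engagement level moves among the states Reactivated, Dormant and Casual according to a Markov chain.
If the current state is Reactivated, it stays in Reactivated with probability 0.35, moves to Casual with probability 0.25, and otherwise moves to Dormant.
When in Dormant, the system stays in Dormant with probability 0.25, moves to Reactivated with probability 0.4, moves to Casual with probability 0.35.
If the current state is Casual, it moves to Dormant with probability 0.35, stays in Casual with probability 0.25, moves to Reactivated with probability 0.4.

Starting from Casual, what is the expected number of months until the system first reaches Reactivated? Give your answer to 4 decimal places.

Let t(s) be the expected number of months to first reach Reactivated from state s, with t(Reactivated) = 0. Conditioning on the first month:
t(Dormant) = 1 + 0.25·t(Dormant) + 0.35·t(Casual)
t(Casual) = 1 + 0.35·t(Dormant) + 0.25·t(Casual)
Solving: t(Dormant) = 2.5000, t(Casual) = 2.5000.
Expected months from Casual to Reactivated: 2.5000.

2.5000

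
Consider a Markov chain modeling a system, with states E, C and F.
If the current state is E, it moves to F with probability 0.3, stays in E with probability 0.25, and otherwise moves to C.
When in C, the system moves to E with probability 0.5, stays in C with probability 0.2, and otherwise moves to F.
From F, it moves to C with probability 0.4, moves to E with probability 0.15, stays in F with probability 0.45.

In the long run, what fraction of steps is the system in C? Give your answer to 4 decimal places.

0.3459

Let the stationary distribution be π with π = πP and π_1 + π_2 + π_3 = 1.
π_1 = 0.25·π_1 + 0.5·π_2 + 0.15·π_3
π_2 = 0.45·π_1 + 0.2·π_2 + 0.4·π_3
Solving with the normalization constraint gives π = (0.3012, 0.3459, 0.3529).
So the stationary probability of C is 0.3459.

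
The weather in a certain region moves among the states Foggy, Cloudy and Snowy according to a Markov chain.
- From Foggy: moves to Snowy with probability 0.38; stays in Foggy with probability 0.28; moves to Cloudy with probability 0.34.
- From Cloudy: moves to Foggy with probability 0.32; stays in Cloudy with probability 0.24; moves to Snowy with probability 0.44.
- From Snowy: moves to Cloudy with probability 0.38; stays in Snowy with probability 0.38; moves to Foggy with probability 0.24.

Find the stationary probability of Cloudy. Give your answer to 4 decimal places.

Let the stationary distribution be π with π = πP and π_1 + π_2 + π_3 = 1.
π_1 = 0.28·π_1 + 0.32·π_2 + 0.24·π_3
π_2 = 0.34·π_1 + 0.24·π_2 + 0.38·π_3
Solving with the normalization constraint gives π = (0.2770, 0.3236, 0.3994).
So the stationary probability of Cloudy is 0.3236.

0.3236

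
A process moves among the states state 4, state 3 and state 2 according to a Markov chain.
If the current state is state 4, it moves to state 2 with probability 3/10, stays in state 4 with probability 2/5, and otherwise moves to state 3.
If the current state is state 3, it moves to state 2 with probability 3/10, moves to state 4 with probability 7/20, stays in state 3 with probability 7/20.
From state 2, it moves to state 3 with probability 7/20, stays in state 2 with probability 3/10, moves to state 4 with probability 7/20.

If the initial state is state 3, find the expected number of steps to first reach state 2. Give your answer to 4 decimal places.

3.3333

Let t(s) be the expected number of steps to first reach state 2 from state s, with t(state 2) = 0. Conditioning on the first step:
t(state 4) = 1 + 0.4·t(state 4) + 0.3·t(state 3)
t(state 3) = 1 + 0.35·t(state 4) + 0.35·t(state 3)
Solving: t(state 4) = 3.3333, t(state 3) = 3.3333.
Expected steps from state 3 to state 2: 3.3333.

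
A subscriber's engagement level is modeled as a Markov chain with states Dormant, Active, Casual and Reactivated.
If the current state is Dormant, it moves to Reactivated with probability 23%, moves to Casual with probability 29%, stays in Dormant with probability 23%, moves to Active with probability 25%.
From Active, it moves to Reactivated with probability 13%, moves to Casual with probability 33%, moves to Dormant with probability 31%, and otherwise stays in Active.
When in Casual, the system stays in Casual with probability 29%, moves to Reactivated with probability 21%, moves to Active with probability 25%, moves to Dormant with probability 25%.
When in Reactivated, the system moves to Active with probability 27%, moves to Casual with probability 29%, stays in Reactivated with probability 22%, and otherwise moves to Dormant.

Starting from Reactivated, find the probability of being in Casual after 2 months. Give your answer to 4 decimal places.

0.3008

Propagate the distribution vector 2 months from Reactivated.
After 0 months: (0.0000, 0.0000, 0.0000, 1.0000)
After 1 month: (0.2200, 0.2700, 0.2900, 0.2200)
After 2 months: (0.2552, 0.2490, 0.3008, 0.1950)
P(in Casual after 2 months) = 0.3008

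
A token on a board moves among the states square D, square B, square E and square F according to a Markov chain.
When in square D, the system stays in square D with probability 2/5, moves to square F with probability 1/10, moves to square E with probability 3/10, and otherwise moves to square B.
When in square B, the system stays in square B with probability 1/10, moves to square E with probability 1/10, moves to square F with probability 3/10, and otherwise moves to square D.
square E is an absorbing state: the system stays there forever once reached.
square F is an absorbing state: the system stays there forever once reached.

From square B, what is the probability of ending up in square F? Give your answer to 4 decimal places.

Let h(s) be the probability of absorption at square F starting from transient state s. Then h(square F) = 1 and h(square E) = 0. By first-step analysis:
h(square D) = 0.4·h(square D) + 0.2·h(square B) + 0.3·0 + 0.1·1
h(square B) = 0.5·h(square D) + 0.1·h(square B) + 0.1·0 + 0.3·1
Solving: h(square D) = 0.3409, h(square B) = 0.5227.
Starting from square B, the probability is 0.5227.

0.5227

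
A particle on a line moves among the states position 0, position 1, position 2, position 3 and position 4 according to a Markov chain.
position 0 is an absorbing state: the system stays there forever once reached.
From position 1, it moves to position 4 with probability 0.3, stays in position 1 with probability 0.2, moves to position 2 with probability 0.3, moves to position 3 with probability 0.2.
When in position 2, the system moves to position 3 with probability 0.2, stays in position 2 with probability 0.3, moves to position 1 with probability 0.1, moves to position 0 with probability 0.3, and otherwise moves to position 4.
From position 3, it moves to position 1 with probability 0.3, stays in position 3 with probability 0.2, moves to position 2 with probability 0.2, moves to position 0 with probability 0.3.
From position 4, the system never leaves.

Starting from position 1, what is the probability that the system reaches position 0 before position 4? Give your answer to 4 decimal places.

Let h(s) be the probability of absorption at position 0 starting from transient state s. Then h(position 0) = 1 and h(position 4) = 0. By first-step analysis:
h(position 1) = 0.2·h(position 1) + 0.3·h(position 2) + 0.2·h(position 3) + 0.3·0
h(position 2) = 0.3·1 + 0.1·h(position 1) + 0.3·h(position 2) + 0.2·h(position 3) + 0.1·0
h(position 3) = 0.3·1 + 0.3·h(position 1) + 0.2·h(position 2) + 0.2·h(position 3)
Solving: h(position 1) = 0.4390, h(position 2) = 0.6951, h(position 3) = 0.7134.
Starting from position 1, the probability is 0.4390.

0.4390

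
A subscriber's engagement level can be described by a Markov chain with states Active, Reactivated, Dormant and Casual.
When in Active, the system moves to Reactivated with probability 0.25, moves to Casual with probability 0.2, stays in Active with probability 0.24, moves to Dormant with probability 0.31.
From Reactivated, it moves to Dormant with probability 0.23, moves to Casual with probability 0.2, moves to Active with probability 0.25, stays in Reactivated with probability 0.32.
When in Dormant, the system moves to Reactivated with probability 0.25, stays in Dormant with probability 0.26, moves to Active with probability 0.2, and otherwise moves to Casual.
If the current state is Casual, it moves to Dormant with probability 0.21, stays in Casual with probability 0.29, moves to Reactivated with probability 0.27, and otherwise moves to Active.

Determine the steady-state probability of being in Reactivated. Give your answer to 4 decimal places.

Let the stationary distribution be π with π = πP and π_1 + π_2 + π_3 + π_4 = 1.
π_1 = 0.24·π_1 + 0.25·π_2 + 0.2·π_3 + 0.23·π_4
π_2 = 0.25·π_1 + 0.32·π_2 + 0.25·π_3 + 0.27·π_4
π_3 = 0.31·π_1 + 0.23·π_2 + 0.26·π_3 + 0.21·π_4
Solving with the normalization constraint gives π = (0.2303, 0.2741, 0.2511, 0.2446).
So the stationary probability of Reactivated is 0.2741.

0.2741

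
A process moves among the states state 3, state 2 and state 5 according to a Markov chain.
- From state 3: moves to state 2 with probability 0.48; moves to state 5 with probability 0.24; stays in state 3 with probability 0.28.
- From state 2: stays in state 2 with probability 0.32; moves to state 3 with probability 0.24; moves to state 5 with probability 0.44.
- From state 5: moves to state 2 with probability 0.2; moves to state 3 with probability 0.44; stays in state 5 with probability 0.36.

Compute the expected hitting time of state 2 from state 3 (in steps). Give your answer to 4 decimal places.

Let t(s) be the expected number of steps to first reach state 2 from state s, with t(state 2) = 0. Conditioning on the first step:
t(state 3) = 1 + 0.28·t(state 3) + 0.24·t(state 5)
t(state 5) = 1 + 0.44·t(state 3) + 0.36·t(state 5)
Solving: t(state 3) = 2.4775, t(state 5) = 3.2658.
Expected steps from state 3 to state 2: 2.4775.

2.4775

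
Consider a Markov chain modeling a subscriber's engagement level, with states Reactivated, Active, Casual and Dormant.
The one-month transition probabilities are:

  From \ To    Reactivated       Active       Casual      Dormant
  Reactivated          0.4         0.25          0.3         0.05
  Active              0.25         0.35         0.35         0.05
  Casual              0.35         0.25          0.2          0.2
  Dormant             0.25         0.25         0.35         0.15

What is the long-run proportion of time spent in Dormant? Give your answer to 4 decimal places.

0.1039

Let the stationary distribution be π with π = πP and π_1 + π_2 + π_3 + π_4 = 1.
π_1 = 0.4·π_1 + 0.25·π_2 + 0.35·π_3 + 0.25·π_4
π_2 = 0.25·π_1 + 0.35·π_2 + 0.25·π_3 + 0.25·π_4
π_3 = 0.3·π_1 + 0.35·π_2 + 0.2·π_3 + 0.35·π_4
Solving with the normalization constraint gives π = (0.3282, 0.2778, 0.2901, 0.1039).
So the stationary probability of Dormant is 0.1039.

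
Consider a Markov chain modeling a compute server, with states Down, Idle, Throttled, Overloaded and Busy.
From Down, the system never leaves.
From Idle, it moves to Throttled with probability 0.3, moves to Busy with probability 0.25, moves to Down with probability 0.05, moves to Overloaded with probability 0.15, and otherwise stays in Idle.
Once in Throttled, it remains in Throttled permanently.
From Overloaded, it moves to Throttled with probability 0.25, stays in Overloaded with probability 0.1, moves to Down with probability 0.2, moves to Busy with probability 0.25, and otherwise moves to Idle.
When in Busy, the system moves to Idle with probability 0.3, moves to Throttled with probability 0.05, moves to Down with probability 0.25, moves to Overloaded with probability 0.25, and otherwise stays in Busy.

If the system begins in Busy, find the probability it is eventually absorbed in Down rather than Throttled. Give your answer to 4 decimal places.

0.5456

Let h(s) be the probability of absorption at Down starting from transient state s. Then h(Down) = 1 and h(Throttled) = 0. By first-step analysis:
h(Idle) = 0.05·1 + 0.25·h(Idle) + 0.3·0 + 0.15·h(Overloaded) + 0.25·h(Busy)
h(Overloaded) = 0.2·1 + 0.2·h(Idle) + 0.25·0 + 0.1·h(Overloaded) + 0.25·h(Busy)
h(Busy) = 0.25·1 + 0.3·h(Idle) + 0.05·0 + 0.25·h(Overloaded) + 0.15·h(Busy)
Solving: h(Idle) = 0.3383, h(Overloaded) = 0.4489, h(Busy) = 0.5456.
Starting from Busy, the probability is 0.5456.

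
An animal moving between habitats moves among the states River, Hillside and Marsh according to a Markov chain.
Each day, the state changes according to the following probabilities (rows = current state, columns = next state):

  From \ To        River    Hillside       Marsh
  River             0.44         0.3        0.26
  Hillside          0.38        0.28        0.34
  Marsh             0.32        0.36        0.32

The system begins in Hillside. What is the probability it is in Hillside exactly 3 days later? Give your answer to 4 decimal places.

Propagate the distribution vector 3 days from Hillside.
After 0 days: (0.0000, 1.0000, 0.0000)
After 1 day: (0.3800, 0.2800, 0.3400)
After 2 days: (0.3824, 0.3148, 0.3028)
After 3 days: (0.3848, 0.3119, 0.3034)
P(in Hillside after 3 days) = 0.3119

0.3119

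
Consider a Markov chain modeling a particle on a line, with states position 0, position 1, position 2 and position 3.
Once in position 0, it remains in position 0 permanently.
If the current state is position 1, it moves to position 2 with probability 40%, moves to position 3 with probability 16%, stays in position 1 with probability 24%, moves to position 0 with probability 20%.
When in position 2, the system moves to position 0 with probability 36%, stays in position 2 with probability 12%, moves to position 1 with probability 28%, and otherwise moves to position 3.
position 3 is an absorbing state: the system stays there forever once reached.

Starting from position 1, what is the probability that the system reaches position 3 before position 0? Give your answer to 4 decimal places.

0.4253

Let h(s) be the probability of absorption at position 3 starting from transient state s. Then h(position 3) = 1 and h(position 0) = 0. By first-step analysis:
h(position 1) = 0.2·0 + 0.24·h(position 1) + 0.4·h(position 2) + 0.16·1
h(position 2) = 0.36·0 + 0.28·h(position 1) + 0.12·h(position 2) + 0.24·1
Solving: h(position 1) = 0.4253, h(position 2) = 0.4080.
Starting from position 1, the probability is 0.4253.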